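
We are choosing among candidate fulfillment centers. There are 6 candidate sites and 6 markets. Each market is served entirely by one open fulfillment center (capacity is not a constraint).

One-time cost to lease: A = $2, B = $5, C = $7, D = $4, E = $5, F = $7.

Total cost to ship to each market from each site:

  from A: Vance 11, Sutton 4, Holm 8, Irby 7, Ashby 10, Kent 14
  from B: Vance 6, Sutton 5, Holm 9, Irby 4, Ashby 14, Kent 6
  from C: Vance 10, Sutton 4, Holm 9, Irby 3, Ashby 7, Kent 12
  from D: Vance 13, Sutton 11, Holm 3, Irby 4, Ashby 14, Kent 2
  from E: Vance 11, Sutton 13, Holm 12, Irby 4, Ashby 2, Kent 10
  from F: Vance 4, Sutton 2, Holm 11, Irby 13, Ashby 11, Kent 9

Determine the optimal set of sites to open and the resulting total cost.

Open D, E and F; minimum total cost 33.

For any fixed open set, each market goes to its cheapest open site; total = fixed + service.
{D, E, F}: Vance→F 4, Sutton→F 2, Holm→D 3, Irby→D 4, Ashby→E 2, Kent→D 2. Service 17; fixed 16; total 33.
{A, D, E, F}: service 17 + fixed 18 = 35
{B, D, E}: Vance→B 6, Sutton→B 5, Holm→D 3, Irby→B 4, Ashby→E 2, Kent→D 2. Service 22; fixed 14; total 36.
{A, B, C, D, E, F}: service 16 + fixed 30 = 46
No other subset beats 33.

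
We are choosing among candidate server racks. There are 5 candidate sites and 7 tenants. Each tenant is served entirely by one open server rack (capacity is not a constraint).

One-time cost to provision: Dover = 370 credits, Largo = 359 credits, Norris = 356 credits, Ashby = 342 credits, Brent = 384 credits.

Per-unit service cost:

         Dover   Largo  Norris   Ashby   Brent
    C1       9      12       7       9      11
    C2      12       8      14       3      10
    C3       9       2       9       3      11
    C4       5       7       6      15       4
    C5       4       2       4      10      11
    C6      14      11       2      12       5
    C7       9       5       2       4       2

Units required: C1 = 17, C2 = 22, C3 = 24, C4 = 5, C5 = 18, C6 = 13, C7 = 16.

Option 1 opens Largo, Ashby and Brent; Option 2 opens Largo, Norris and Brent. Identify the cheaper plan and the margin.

Option 1 is cheaper by 51.

Option 1: {Largo, Ashby, Brent}: C1→Ashby 9·17=153, C2→Ashby 3·22=66, C3→Largo 2·24=48, C4→Brent 4·5=20, C5→Largo 2·18=36, C6→Brent 5·13=65, C7→Brent 2·16=32. Service 420; fixed 1085; total 1505.
Option 2: {Largo, Norris, Brent}: C1→Norris 7·17=119, C2→Largo 8·22=176, C3→Largo 2·24=48, C4→Brent 4·5=20, C5→Largo 2·18=36, C6→Norris 2·13=26, C7→Norris 2·16=32. Service 457; fixed 1099; total 1556.
Difference: |1505 − 1556| = 51.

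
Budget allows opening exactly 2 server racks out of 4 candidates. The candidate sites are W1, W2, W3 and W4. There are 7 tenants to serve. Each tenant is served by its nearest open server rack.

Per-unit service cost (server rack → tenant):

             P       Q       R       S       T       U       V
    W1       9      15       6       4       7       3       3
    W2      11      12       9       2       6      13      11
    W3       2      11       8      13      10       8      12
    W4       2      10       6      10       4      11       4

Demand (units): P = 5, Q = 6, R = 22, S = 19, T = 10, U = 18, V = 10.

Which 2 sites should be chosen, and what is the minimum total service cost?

Choose W1 and W4; total service cost 402.

With exactly 2 open, each tenant uses its cheapest among the chosen.
{W1, W4}: P→W4 2·5=10, Q→W4 10·6=60, R→W1 6·22=132, S→W1 4·19=76, T→W4 4·10=40, U→W1 3·18=54, V→W1 3·10=30. Service cost 402.
{W1, W2}: service cost 431
{W1, W3}: service cost 438
Among all 6 size-2 choices, {W1, W4} is lowest.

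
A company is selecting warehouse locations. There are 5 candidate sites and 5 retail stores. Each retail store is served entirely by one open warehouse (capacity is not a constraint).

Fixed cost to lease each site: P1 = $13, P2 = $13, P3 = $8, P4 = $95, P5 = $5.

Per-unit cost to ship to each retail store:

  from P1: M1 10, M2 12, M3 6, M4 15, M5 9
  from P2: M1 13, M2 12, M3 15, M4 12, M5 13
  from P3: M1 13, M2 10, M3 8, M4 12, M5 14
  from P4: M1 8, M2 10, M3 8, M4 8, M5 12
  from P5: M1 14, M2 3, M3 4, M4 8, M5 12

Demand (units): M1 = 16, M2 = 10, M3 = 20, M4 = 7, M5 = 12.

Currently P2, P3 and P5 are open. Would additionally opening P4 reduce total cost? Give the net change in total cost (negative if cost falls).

No — net change +15 (cost rises by 15).

Current service cost with {P2, P3, P5}: 518.
Adding P4: each retail store re-picks its cheapest; new service cost 438, saving 80.
Extra fixed cost: 95. Net change = 95 − 80 = 15.
(Totals: 544 → 559.)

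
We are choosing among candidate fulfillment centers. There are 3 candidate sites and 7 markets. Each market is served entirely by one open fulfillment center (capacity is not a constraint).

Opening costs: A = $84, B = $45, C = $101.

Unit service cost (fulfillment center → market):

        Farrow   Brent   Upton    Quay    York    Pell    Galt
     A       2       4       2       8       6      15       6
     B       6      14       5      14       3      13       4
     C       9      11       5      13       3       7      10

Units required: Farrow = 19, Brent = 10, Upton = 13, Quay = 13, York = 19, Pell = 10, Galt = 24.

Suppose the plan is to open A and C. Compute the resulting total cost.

Total cost: 664

Each market is assigned to its cheapest site among the open ones.
{A, C}: Farrow→A 2·19=38, Brent→A 4·10=40, Upton→A 2·13=26, Quay→A 8·13=104, York→C 3·19=57, Pell→C 7·10=70, Galt→A 6·24=144. Service 479; fixed 185; total 664.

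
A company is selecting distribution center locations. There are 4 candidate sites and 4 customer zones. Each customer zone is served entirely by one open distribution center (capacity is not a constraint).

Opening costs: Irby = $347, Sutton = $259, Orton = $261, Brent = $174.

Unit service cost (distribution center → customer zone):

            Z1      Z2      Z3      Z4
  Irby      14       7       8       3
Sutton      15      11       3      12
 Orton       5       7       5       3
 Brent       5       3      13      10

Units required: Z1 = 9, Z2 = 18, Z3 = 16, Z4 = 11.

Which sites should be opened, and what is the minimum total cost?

For any fixed open set, each customer zone goes to its cheapest open site; total = fixed + service.
{Orton}: Z1→Orton 5·9=45, Z2→Orton 7·18=126, Z3→Orton 5·16=80, Z4→Orton 3·11=33. Service 284; fixed 261; total 545.
{Brent}: Z1→Brent 5·9=45, Z2→Brent 3·18=54, Z3→Brent 13·16=208, Z4→Brent 10·11=110. Service 417; fixed 174; total 591.
{Orton, Brent}: Z1→Orton 5·9=45, Z2→Brent 3·18=54, Z3→Orton 5·16=80, Z4→Orton 3·11=33. Service 212; fixed 435; total 647.
{Irby, Sutton, Orton, Brent}: service 180 + fixed 1041 = 1221
No other subset beats 545.

Open Orton only; minimum total cost 545.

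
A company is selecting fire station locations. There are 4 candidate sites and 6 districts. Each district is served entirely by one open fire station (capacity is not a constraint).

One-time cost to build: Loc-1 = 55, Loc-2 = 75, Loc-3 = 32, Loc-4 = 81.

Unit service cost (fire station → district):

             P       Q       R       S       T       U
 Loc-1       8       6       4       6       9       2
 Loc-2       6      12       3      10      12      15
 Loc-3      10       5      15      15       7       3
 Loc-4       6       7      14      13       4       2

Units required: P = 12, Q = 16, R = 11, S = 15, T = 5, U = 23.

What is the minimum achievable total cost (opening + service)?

Minimum total cost: 472

For any fixed open set, each district goes to its cheapest open site; total = fixed + service.
{Loc-1}: P→Loc-1 8·12=96, Q→Loc-1 6·16=96, R→Loc-1 4·11=44, S→Loc-1 6·15=90, T→Loc-1 9·5=45, U→Loc-1 2·23=46. Service 417; fixed 55; total 472.
{Loc-1, Loc-3}: service 391 + fixed 87 = 478
{Loc-1, Loc-4}: P→Loc-4 6·12=72, Q→Loc-1 6·16=96, R→Loc-1 4·11=44, S→Loc-1 6·15=90, T→Loc-4 4·5=20, U→Loc-1 2·23=46. Service 368; fixed 136; total 504.
{Loc-1, Loc-2, Loc-3, Loc-4}: service 341 + fixed 243 = 584
No other subset beats 472.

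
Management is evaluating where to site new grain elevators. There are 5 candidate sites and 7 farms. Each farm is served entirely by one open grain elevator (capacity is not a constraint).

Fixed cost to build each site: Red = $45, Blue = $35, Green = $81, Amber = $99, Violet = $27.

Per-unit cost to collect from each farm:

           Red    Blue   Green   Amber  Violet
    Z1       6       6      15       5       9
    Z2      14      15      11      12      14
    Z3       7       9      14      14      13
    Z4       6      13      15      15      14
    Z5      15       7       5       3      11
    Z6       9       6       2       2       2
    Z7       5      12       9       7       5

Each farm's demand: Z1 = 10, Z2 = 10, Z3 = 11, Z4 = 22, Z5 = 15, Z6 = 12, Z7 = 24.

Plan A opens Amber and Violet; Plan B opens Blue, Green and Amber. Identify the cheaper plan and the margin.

Plan A: {Amber, Violet}: Z1→Amber 5·10=50, Z2→Amber 12·10=120, Z3→Violet 13·11=143, Z4→Violet 14·22=308, Z5→Amber 3·15=45, Z6→Amber 2·12=24, Z7→Violet 5·24=120. Service 810; fixed 126; total 936.
Plan B: {Blue, Green, Amber}: Z1→Amber 5·10=50, Z2→Green 11·10=110, Z3→Blue 9·11=99, Z4→Blue 13·22=286, Z5→Amber 3·15=45, Z6→Green 2·12=24, Z7→Amber 7·24=168. Service 782; fixed 215; total 997.
Difference: |936 − 997| = 61.

Plan A is cheaper by 61.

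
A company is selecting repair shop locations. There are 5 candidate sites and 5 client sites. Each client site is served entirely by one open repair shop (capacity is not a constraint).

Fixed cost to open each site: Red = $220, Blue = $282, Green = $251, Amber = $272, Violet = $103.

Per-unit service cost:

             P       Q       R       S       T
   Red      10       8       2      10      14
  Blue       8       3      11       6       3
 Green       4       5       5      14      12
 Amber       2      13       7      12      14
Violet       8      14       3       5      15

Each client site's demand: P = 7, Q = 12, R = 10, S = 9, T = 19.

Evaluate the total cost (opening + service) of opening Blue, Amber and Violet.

Total cost: 839

Each client site is assigned to its cheapest site among the open ones.
{Blue, Amber, Violet}: P→Amber 2·7=14, Q→Blue 3·12=36, R→Violet 3·10=30, S→Violet 5·9=45, T→Blue 3·19=57. Service 182; fixed 657; total 839.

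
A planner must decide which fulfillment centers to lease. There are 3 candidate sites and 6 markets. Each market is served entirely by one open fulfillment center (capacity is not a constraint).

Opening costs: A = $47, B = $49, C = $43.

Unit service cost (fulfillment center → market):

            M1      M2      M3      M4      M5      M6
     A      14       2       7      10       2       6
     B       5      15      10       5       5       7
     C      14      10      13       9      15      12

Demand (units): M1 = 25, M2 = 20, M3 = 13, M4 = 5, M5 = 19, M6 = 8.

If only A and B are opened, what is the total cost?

Each market is assigned to its cheapest site among the open ones.
{A, B}: M1→B 5·25=125, M2→A 2·20=40, M3→A 7·13=91, M4→B 5·5=25, M5→A 2·19=38, M6→A 6·8=48. Service 367; fixed 96; total 463.

Total cost: 463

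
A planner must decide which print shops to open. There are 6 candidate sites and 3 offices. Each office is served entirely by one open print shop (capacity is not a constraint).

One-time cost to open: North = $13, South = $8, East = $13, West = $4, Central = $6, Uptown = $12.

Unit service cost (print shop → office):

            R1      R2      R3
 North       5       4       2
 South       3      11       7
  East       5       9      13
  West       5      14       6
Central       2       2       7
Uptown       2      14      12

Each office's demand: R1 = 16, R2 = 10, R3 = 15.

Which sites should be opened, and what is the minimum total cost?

For any fixed open set, each office goes to its cheapest open site; total = fixed + service.
{North, Central}: R1→Central 2·16=32, R2→Central 2·10=20, R3→North 2·15=30. Service 82; fixed 19; total 101.
{North, West, Central}: service 82 + fixed 23 = 105
{North, South, Central}: service 82 + fixed 27 = 109
{North, South, East, West, Central, Uptown}: R1→Central 2·16=32, R2→Central 2·10=20, R3→North 2·15=30. Service 82; fixed 56; total 138.
No other subset beats 101.

Open North and Central; minimum total cost 101.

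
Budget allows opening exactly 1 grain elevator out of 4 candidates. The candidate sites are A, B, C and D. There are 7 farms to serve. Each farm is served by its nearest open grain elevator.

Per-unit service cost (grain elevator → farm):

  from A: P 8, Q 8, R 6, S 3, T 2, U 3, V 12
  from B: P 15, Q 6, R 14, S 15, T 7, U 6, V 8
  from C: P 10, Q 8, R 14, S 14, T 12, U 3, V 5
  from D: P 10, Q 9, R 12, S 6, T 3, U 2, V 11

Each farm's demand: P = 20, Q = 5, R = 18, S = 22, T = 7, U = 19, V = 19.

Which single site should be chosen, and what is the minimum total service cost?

With exactly 1 open, each farm uses its cheapest among the chosen.
{A}: P→A 8·20=160, Q→A 8·5=40, R→A 6·18=108, S→A 3·22=66, T→A 2·7=14, U→A 3·19=57, V→A 12·19=228. Service cost 673.
{D}: service cost 861
{C}: service cost 1036
Among all 4 size-1 choices, {A} is lowest.

Choose A only; total service cost 673.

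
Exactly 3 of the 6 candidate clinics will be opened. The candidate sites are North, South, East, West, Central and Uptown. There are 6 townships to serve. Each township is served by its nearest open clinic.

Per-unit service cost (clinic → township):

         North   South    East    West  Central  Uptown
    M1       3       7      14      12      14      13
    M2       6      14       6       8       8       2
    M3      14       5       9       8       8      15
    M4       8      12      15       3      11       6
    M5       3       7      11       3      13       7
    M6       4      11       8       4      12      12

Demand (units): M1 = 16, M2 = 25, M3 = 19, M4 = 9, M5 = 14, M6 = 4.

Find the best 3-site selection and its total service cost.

Choose North, South and Uptown; total service cost 305.

With exactly 3 open, each township uses its cheapest among the chosen.
{North, South, Uptown}: M1→North 3·16=48, M2→Uptown 2·25=50, M3→South 5·19=95, M4→Uptown 6·9=54, M5→North 3·14=42, M6→North 4·4=16. Service cost 305.
{North, West, Uptown}: service cost 335
{South, West, Uptown}: service cost 342
Among all 20 size-3 choices, {North, South, Uptown} is lowest.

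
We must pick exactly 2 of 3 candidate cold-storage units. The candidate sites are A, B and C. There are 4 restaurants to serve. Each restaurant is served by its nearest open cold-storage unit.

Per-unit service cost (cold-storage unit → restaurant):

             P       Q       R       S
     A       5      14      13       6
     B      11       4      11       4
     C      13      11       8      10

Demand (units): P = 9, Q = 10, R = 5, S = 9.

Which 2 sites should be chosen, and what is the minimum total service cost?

Choose A and B; total service cost 176.

With exactly 2 open, each restaurant uses its cheapest among the chosen.
{A, B}: P→A 5·9=45, Q→B 4·10=40, R→B 11·5=55, S→B 4·9=36. Service cost 176.
{B, C}: service cost 215
{A, C}: service cost 249
Among all 3 size-2 choices, {A, B} is lowest.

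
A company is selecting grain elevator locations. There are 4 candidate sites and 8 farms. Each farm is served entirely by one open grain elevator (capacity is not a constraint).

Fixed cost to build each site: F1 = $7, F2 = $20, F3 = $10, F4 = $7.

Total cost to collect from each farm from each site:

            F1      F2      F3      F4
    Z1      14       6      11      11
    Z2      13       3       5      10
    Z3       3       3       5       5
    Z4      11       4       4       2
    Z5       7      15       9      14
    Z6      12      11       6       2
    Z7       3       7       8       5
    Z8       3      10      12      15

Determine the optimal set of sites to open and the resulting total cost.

Open F1 and F4; minimum total cost 55.

For any fixed open set, each farm goes to its cheapest open site; total = fixed + service.
{F1, F4}: Z1→F4 11, Z2→F4 10, Z3→F1 3, Z4→F4 2, Z5→F1 7, Z6→F4 2, Z7→F1 3, Z8→F1 3. Service 41; fixed 14; total 55.
{F1, F3}: Z1→F3 11, Z2→F3 5, Z3→F1 3, Z4→F3 4, Z5→F1 7, Z6→F3 6, Z7→F1 3, Z8→F1 3. Service 42; fixed 17; total 59.
{F1, F3, F4}: service 36 + fixed 24 = 60
{F1, F2, F3, F4}: service 29 + fixed 44 = 73
No other subset beats 55.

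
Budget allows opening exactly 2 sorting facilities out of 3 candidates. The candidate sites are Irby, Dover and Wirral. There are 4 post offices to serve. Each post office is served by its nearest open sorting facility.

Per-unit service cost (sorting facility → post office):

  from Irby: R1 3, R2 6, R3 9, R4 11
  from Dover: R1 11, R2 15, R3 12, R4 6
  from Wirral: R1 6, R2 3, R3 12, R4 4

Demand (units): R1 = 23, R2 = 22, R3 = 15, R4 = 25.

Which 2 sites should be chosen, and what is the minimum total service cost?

Choose Irby and Wirral; total service cost 370.

With exactly 2 open, each post office uses its cheapest among the chosen.
{Irby, Wirral}: R1→Irby 3·23=69, R2→Wirral 3·22=66, R3→Irby 9·15=135, R4→Wirral 4·25=100. Service cost 370.
{Dover, Wirral}: service cost 484
{Irby, Dover}: service cost 486
Among all 3 size-2 choices, {Irby, Wirral} is lowest.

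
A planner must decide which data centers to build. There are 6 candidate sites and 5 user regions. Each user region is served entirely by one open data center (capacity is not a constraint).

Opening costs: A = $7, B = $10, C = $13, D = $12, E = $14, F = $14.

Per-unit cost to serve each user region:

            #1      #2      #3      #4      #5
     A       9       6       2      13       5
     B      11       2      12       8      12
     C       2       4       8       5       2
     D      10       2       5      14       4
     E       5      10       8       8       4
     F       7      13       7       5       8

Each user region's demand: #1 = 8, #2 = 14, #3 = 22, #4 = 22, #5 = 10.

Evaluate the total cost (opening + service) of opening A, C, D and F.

Each user region is assigned to its cheapest site among the open ones.
{A, C, D, F}: #1→C 2·8=16, #2→D 2·14=28, #3→A 2·22=44, #4→C 5·22=110, #5→C 2·10=20. Service 218; fixed 46; total 264.

Total cost: 264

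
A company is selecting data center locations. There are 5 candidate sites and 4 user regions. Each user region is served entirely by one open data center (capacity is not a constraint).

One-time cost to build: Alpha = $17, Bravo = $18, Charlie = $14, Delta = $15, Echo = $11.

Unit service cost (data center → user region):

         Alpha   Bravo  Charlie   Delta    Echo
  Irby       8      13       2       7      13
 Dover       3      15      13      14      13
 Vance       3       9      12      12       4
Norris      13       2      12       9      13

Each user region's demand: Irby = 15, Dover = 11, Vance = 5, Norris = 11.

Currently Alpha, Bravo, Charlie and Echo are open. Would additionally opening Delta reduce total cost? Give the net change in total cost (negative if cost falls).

Current service cost with {Alpha, Bravo, Charlie, Echo}: 100.
Adding Delta: each user region re-picks its cheapest; new service cost 100, saving 0.
Extra fixed cost: 15. Net change = 15 − 0 = 15.
(Totals: 160 → 175.)

No — net change +15 (cost rises by 15).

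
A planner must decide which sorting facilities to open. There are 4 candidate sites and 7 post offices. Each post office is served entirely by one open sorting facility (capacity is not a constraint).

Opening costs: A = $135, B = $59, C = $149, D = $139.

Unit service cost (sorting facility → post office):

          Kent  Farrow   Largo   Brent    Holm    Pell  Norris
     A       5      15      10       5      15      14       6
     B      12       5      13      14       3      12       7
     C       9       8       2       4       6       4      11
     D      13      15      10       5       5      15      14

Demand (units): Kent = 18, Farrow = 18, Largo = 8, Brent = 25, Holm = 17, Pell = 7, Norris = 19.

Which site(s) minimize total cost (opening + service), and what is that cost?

Open B and C; minimum total cost 788.

For any fixed open set, each post office goes to its cheapest open site; total = fixed + service.
{B, C}: Kent→C 9·18=162, Farrow→B 5·18=90, Largo→C 2·8=16, Brent→C 4·25=100, Holm→B 3·17=51, Pell→C 4·7=28, Norris→B 7·19=133. Service 580; fixed 208; total 788.
{A, B}: service 634 + fixed 194 = 828
{A, B, C}: service 489 + fixed 343 = 832
{A, B, C, D}: service 489 + fixed 482 = 971
(All 15 nonempty subsets were checked; B and C is lowest.)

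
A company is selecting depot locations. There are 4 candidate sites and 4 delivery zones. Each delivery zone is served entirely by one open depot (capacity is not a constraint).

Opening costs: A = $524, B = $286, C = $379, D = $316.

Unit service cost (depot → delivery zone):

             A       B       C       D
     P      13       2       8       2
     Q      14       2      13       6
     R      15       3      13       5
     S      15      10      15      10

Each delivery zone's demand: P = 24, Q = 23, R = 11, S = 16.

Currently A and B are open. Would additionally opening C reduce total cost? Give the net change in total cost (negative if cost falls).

No — net change +379 (cost rises by 379).

Current service cost with {A, B}: 287.
Adding C: each delivery zone re-picks its cheapest; new service cost 287, saving 0.
Extra fixed cost: 379. Net change = 379 − 0 = 379.
(Totals: 1097 → 1476.)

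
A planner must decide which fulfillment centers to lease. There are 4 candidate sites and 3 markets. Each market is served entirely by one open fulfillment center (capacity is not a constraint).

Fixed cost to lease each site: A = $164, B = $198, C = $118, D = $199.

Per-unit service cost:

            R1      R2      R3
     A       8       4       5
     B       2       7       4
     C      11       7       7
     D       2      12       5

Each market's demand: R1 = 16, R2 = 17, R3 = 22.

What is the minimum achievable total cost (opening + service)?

For any fixed open set, each market goes to its cheapest open site; total = fixed + service.
{B}: R1→B 2·16=32, R2→B 7·17=119, R3→B 4·22=88. Service 239; fixed 198; total 437.
{A}: service 306 + fixed 164 = 470
{D}: R1→D 2·16=32, R2→D 12·17=204, R3→D 5·22=110. Service 346; fixed 199; total 545.
{A, B, C, D}: service 188 + fixed 679 = 867
(All 15 nonempty subsets were checked; B only is lowest.)

Minimum total cost: 437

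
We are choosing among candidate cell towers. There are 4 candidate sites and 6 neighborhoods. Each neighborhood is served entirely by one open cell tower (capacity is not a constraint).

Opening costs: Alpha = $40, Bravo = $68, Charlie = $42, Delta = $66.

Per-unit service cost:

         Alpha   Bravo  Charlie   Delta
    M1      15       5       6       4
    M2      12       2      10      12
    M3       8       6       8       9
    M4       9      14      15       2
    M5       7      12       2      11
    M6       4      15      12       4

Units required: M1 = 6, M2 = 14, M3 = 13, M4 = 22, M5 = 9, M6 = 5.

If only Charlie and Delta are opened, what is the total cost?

Each neighborhood is assigned to its cheapest site among the open ones.
{Charlie, Delta}: M1→Delta 4·6=24, M2→Charlie 10·14=140, M3→Charlie 8·13=104, M4→Delta 2·22=44, M5→Charlie 2·9=18, M6→Delta 4·5=20. Service 350; fixed 108; total 458.

Total cost: 458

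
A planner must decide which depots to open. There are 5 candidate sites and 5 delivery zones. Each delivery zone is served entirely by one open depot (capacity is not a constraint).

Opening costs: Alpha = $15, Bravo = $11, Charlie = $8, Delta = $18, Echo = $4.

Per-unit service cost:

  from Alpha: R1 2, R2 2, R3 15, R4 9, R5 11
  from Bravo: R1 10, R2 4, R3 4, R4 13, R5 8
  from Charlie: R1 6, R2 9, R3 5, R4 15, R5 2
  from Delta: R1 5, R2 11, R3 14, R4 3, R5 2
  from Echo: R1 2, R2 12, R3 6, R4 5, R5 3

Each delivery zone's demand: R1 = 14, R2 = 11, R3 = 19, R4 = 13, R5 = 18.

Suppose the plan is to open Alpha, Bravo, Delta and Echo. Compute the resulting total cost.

Total cost: 249

Each delivery zone is assigned to its cheapest site among the open ones.
{Alpha, Bravo, Delta, Echo}: R1→Alpha 2·14=28, R2→Alpha 2·11=22, R3→Bravo 4·19=76, R4→Delta 3·13=39, R5→Delta 2·18=36. Service 201; fixed 48; total 249.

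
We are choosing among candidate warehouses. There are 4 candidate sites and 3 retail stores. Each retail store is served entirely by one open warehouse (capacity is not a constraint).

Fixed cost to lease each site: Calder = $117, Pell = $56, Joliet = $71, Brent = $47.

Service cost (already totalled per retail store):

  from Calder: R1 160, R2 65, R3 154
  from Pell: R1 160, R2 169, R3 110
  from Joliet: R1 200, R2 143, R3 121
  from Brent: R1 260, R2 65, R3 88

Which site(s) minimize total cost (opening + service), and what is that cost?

For any fixed open set, each retail store goes to its cheapest open site; total = fixed + service.
{Pell, Brent}: R1→Pell 160, R2→Brent 65, R3→Brent 88. Service 313; fixed 103; total 416.
{Brent}: R1→Brent 260, R2→Brent 65, R3→Brent 88. Service 413; fixed 47; total 460.
{Joliet, Brent}: R1→Joliet 200, R2→Brent 65, R3→Brent 88. Service 353; fixed 118; total 471.
{Calder, Pell, Joliet, Brent}: service 313 + fixed 291 = 604
No other subset beats 416.

Open Pell and Brent; minimum total cost 416.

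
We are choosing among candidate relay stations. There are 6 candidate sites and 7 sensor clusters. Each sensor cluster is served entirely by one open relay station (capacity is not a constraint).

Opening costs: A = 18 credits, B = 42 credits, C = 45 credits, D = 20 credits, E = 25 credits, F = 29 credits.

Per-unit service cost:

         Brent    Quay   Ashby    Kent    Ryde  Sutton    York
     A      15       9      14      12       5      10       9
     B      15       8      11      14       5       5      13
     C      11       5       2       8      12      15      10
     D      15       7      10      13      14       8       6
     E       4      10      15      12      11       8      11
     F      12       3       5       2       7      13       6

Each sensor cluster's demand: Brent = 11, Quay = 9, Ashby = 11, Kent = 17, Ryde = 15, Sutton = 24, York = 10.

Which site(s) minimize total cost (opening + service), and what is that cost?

For any fixed open set, each sensor cluster goes to its cheapest open site; total = fixed + service.
{B, E, F}: Brent→E 4·11=44, Quay→F 3·9=27, Ashby→F 5·11=55, Kent→F 2·17=34, Ryde→B 5·15=75, Sutton→B 5·24=120, York→F 6·10=60. Service 415; fixed 96; total 511.
{B, C, E, F}: Brent→E 4·11=44, Quay→F 3·9=27, Ashby→C 2·11=22, Kent→F 2·17=34, Ryde→B 5·15=75, Sutton→B 5·24=120, York→F 6·10=60. Service 382; fixed 141; total 523.
{A, B, E, F}: Brent→E 4·11=44, Quay→F 3·9=27, Ashby→F 5·11=55, Kent→F 2·17=34, Ryde→A 5·15=75, Sutton→B 5·24=120, York→F 6·10=60. Service 415; fixed 114; total 529.
{A, B, C, D, E, F}: service 382 + fixed 179 = 561
No other subset beats 511.

Open B, E and F; minimum total cost 511.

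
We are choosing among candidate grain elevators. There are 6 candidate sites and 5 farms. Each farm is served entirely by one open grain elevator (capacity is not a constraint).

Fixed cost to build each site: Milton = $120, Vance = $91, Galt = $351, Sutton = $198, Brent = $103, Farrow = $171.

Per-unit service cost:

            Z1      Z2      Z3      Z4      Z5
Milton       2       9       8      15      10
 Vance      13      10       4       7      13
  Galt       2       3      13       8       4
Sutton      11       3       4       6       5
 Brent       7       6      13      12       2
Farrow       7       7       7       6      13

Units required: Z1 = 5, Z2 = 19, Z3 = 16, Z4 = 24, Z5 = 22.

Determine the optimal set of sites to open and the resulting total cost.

Open Vance and Brent; minimum total cost 619.

For any fixed open set, each farm goes to its cheapest open site; total = fixed + service.
{Vance, Brent}: Z1→Brent 7·5=35, Z2→Brent 6·19=114, Z3→Vance 4·16=64, Z4→Vance 7·24=168, Z5→Brent 2·22=44. Service 425; fixed 194; total 619.
{Sutton}: service 430 + fixed 198 = 628
{Sutton, Brent}: service 344 + fixed 301 = 645
{Milton, Vance, Galt, Sutton, Brent, Farrow}: Z1→Milton 2·5=10, Z2→Galt 3·19=57, Z3→Vance 4·16=64, Z4→Sutton 6·24=144, Z5→Brent 2·22=44. Service 319; fixed 1034; total 1353.
No other subset beats 619.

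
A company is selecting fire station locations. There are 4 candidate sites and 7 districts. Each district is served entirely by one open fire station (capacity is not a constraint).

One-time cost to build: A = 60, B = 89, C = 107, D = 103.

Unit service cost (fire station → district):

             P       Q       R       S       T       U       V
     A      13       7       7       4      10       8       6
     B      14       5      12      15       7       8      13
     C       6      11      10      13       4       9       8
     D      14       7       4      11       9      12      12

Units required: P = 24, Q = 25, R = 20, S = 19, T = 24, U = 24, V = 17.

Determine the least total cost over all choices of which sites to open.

For any fixed open set, each district goes to its cheapest open site; total = fixed + service.
{A, C}: P→C 6·24=144, Q→A 7·25=175, R→A 7·20=140, S→A 4·19=76, T→C 4·24=96, U→A 8·24=192, V→A 6·17=102. Service 925; fixed 167; total 1092.
{A, B, C}: service 875 + fixed 256 = 1131
{A, C, D}: P→C 6·24=144, Q→A 7·25=175, R→D 4·20=80, S→A 4·19=76, T→C 4·24=96, U→A 8·24=192, V→A 6·17=102. Service 865; fixed 270; total 1135.
{A, B, C, D}: P→C 6·24=144, Q→B 5·25=125, R→D 4·20=80, S→A 4·19=76, T→C 4·24=96, U→A 8·24=192, V→A 6·17=102. Service 815; fixed 359; total 1174.
No other subset beats 1092.

Minimum total cost: 1092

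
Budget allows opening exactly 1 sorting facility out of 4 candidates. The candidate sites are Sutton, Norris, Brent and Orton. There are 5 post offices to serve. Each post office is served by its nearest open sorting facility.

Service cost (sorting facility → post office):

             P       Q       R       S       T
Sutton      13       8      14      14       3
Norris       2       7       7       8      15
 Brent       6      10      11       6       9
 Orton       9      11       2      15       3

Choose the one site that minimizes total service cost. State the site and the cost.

Choose Norris only; total service cost 39.

With exactly 1 open, each post office uses its cheapest among the chosen.
{Norris}: P→Norris 2, Q→Norris 7, R→Norris 7, S→Norris 8, T→Norris 15. Service cost 39.
{Orton}: service cost 40
{Brent}: service cost 42
Among all 4 size-1 choices, {Norris} is lowest.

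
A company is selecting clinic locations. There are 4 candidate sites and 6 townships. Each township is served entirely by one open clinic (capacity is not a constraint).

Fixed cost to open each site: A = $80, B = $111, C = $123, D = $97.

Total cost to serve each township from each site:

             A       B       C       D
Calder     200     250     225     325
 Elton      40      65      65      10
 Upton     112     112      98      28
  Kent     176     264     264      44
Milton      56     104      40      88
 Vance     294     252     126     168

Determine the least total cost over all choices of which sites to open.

Minimum total cost: 683

For any fixed open set, each township goes to its cheapest open site; total = fixed + service.
{A, D}: Calder→A 200, Elton→D 10, Upton→D 28, Kent→D 44, Milton→A 56, Vance→D 168. Service 506; fixed 177; total 683.
{C, D}: Calder→C 225, Elton→D 10, Upton→D 28, Kent→D 44, Milton→C 40, Vance→C 126. Service 473; fixed 220; total 693.
{A, C, D}: Calder→A 200, Elton→D 10, Upton→D 28, Kent→D 44, Milton→C 40, Vance→C 126. Service 448; fixed 300; total 748.
{A, B, C, D}: service 448 + fixed 411 = 859
(All 15 nonempty subsets were checked; A and D is lowest.)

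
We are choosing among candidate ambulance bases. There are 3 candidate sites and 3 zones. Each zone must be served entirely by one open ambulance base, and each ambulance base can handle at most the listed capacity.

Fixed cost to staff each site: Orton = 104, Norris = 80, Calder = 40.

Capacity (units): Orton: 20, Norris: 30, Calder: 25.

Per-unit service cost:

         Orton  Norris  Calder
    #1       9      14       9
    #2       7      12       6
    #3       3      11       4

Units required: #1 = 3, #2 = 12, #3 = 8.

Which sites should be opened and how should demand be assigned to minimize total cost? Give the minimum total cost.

Open {Calder}: #1→Calder 9·3=27, #2→Calder 6·12=72, #3→Calder 4·8=32.
Loads: Calder carries 23/25. Service 131; fixed 40; total 171.
Next best feasible plan costs 251.

Minimum total cost: 171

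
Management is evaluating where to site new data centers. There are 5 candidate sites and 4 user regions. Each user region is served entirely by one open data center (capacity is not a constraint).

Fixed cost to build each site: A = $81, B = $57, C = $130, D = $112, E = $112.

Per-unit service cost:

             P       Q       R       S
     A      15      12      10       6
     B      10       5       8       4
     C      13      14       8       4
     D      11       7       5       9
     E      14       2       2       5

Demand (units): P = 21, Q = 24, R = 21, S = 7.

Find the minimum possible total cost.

Minimum total cost: 497

For any fixed open set, each user region goes to its cheapest open site; total = fixed + service.
{B, E}: P→B 10·21=210, Q→E 2·24=48, R→E 2·21=42, S→B 4·7=28. Service 328; fixed 169; total 497.
{E}: P→E 14·21=294, Q→E 2·24=48, R→E 2·21=42, S→E 5·7=35. Service 419; fixed 112; total 531.
{A, B, E}: P→B 10·21=210, Q→E 2·24=48, R→E 2·21=42, S→B 4·7=28. Service 328; fixed 250; total 578.
{A, B, C, D, E}: service 328 + fixed 492 = 820
No other subset beats 497.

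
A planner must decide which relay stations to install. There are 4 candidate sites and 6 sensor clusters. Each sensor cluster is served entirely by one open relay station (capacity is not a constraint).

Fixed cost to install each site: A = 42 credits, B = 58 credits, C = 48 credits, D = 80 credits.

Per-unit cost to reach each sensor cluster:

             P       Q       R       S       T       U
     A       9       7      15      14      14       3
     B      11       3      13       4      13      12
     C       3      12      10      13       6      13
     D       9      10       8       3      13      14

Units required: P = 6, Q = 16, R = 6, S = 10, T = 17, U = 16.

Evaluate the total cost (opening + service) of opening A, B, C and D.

Each sensor cluster is assigned to its cheapest site among the open ones.
{A, B, C, D}: P→C 3·6=18, Q→B 3·16=48, R→D 8·6=48, S→D 3·10=30, T→C 6·17=102, U→A 3·16=48. Service 294; fixed 228; total 522.

Total cost: 522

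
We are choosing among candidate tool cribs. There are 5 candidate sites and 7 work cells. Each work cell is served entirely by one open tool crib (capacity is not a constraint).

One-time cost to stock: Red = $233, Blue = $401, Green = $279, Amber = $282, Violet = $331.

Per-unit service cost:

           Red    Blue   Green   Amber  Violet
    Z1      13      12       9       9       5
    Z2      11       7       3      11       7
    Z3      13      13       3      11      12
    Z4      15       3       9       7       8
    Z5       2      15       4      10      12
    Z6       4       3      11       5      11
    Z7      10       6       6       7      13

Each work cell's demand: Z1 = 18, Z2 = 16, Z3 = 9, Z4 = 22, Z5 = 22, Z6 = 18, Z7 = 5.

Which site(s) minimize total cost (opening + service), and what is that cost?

For any fixed open set, each work cell goes to its cheapest open site; total = fixed + service.
{Green}: Z1→Green 9·18=162, Z2→Green 3·16=48, Z3→Green 3·9=27, Z4→Green 9·22=198, Z5→Green 4·22=88, Z6→Green 11·18=198, Z7→Green 6·5=30. Service 751; fixed 279; total 1030.
{Red, Green}: Z1→Green 9·18=162, Z2→Green 3·16=48, Z3→Green 3·9=27, Z4→Green 9·22=198, Z5→Red 2·22=44, Z6→Red 4·18=72, Z7→Green 6·5=30. Service 581; fixed 512; total 1093.
{Blue, Green}: Z1→Green 9·18=162, Z2→Green 3·16=48, Z3→Green 3·9=27, Z4→Blue 3·22=66, Z5→Green 4·22=88, Z6→Blue 3·18=54, Z7→Blue 6·5=30. Service 475; fixed 680; total 1155.
{Red, Blue, Green, Amber, Violet}: Z1→Violet 5·18=90, Z2→Green 3·16=48, Z3→Green 3·9=27, Z4→Blue 3·22=66, Z5→Red 2·22=44, Z6→Blue 3·18=54, Z7→Blue 6·5=30. Service 359; fixed 1526; total 1885.
No other subset beats 1030.

Open Green only; minimum total cost 1030.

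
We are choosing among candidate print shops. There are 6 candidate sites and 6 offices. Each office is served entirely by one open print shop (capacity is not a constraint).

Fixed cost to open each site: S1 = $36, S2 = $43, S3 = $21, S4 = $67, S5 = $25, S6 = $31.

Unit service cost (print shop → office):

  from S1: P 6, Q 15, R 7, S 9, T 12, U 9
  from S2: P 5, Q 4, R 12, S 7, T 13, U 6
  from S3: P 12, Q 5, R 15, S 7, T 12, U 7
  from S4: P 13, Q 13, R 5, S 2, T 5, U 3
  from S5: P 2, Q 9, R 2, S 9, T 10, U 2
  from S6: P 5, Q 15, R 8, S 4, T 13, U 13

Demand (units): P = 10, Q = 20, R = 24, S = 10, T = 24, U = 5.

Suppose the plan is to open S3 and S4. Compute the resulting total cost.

Total cost: 583

Each office is assigned to its cheapest site among the open ones.
{S3, S4}: P→S3 12·10=120, Q→S3 5·20=100, R→S4 5·24=120, S→S4 2·10=20, T→S4 5·24=120, U→S4 3·5=15. Service 495; fixed 88; total 583.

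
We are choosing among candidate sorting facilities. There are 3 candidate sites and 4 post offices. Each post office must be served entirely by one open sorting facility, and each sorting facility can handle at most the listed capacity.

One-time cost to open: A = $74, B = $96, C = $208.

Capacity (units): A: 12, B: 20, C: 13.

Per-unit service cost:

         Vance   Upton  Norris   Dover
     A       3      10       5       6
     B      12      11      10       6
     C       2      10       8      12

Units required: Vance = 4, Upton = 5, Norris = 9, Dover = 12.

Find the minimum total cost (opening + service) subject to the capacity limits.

Minimum total cost: 435

Open {A, B}: Vance→B 12·4=48, Upton→B 11·5=55, Norris→B 10·9=90, Dover→A 6·12=72.
Loads: A carries 12/12, B carries 18/20. Service 265; fixed 170; total 435.
Next best feasible plan costs 511.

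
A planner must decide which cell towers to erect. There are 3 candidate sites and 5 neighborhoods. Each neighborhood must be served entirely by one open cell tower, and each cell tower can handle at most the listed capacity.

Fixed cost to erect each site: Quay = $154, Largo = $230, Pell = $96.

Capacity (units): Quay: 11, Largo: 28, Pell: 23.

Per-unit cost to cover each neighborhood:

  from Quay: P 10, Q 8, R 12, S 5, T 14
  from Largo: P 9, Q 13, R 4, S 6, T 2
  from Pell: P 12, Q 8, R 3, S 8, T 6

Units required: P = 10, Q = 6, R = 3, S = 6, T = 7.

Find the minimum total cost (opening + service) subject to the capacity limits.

Open {Quay, Pell}: P→Quay 10·10=100, Q→Pell 8·6=48, R→Pell 3·3=9, S→Pell 8·6=48, T→Pell 6·7=42.
Loads: Quay carries 10/11, Pell carries 22/23. Service 247; fixed 250; total 497.
Next best feasible plan costs 523.

Minimum total cost: 497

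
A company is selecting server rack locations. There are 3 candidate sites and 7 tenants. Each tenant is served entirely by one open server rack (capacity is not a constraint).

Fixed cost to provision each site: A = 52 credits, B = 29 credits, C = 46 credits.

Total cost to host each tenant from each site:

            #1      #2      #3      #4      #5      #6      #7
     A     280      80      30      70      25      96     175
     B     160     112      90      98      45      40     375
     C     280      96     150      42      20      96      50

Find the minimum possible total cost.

For any fixed open set, each tenant goes to its cheapest open site; total = fixed + service.
{A, B, C}: #1→B 160, #2→A 80, #3→A 30, #4→C 42, #5→C 20, #6→B 40, #7→C 50. Service 422; fixed 127; total 549.
{B, C}: service 498 + fixed 75 = 573
{A, B}: service 580 + fixed 81 = 661
{B}: service 920 + fixed 29 = 949
No other subset beats 549.

Minimum total cost: 549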